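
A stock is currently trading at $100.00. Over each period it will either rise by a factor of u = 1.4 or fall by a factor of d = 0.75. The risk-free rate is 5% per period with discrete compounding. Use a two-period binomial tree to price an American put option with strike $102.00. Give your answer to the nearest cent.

$13.85

Risk-neutral probability p = (1 + 0.05 − 0.75)/(1.4 − 0.75) = 0.3000/0.6500 = 0.4615
Terminal stock prices: S_uu = 196, S_ud = 105, S_dd = 56.25
Terminal payoffs (K − S): max(-94, 0) = 0, max(-3, 0) = 0, max(45.75, 0) = 45.75
Node u (S = 140): continuation = 1/1.05·[0.4615·0.0000 + 0.5385·0.0000] = 0.0000; exercise value = 0.0000 ≤ continuation, so V_u = 0.0000
Node d (S = 75): continuation = 1/1.05·[0.4615·0.0000 + 0.5385·45.7500] = 23.4615; exercise value = 27.0000 > continuation, so V_d = 27.0000 (exercise)
Node 0 (S = 100): continuation = 1/1.05·[0.4615·0.0000 + 0.5385·27.0000] = 13.8462; exercise value = 2.0000 ≤ continuation, so V_0 = 13.8462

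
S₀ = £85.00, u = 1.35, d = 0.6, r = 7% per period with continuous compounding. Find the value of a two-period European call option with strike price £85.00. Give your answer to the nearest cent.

Risk-neutral probability p = (e^0.07 − 0.6)/(1.35 − 0.6) = 0.4725/0.7500 = 0.6300
Terminal stock prices: S_uu = 154.9, S_ud = 68.85, S_dd = 30.6
Terminal payoffs (S − K): max(69.91, 0) = 69.91, max(-16.15, 0) = 0, max(-54.4, 0) = 0
Node u (S = 114.8): V_u = e^(−0.07)·[0.6300·69.9125 + 0.3700·0.0000] = 41.0679
Node d (S = 51): V_d = e^(−0.07)·[0.6300·0.0000 + 0.3700·0.0000] = 0.0000
Node 0 (S = 85): V_0 = e^(−0.07)·[0.6300·41.0679 + 0.3700·0.0000] = 24.1240

£24.12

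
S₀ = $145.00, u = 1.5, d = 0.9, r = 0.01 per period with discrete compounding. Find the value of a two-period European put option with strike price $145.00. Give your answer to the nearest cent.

$18.01

Risk-neutral probability p = (1 + 0.01 − 0.9)/(1.5 − 0.9) = 0.1100/0.6000 = 0.1833
Terminal stock prices: S_uu = 326.2, S_ud = 195.8, S_dd = 117.5
Terminal payoffs (K − S): max(-181.2, 0) = 0, max(-50.75, 0) = 0, max(27.55, 0) = 27.55
Node u (S = 217.5): V_u = 1/1.01·[0.1833·0.0000 + 0.8167·0.0000] = 0.0000
Node d (S = 130.5): V_d = 1/1.01·[0.1833·0.0000 + 0.8167·27.5500] = 22.2764
Node 0 (S = 145): V_0 = 1/1.01·[0.1833·0.0000 + 0.8167·22.2764] = 18.0123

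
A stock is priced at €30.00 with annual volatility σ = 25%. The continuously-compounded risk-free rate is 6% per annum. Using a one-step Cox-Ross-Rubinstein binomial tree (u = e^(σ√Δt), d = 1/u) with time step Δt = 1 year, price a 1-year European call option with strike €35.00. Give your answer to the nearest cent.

€1.86

CRR parameters: u = e^(σ√Δt) = e^(0.25·√1) = 1.2840, d = 1/u = 0.7788
Per-period rate: rΔt = 0.06·1 = 0.06, so R = e^0.06 = 1.0618
Risk-neutral probability p = (e^0.06 − 0.7788)/(1.2840 − 0.7788) = 0.2830/0.5052 = 0.5602
Terminal stock prices: S_u = 38.52, S_d = 23.36
Terminal payoffs (S − K): max(3.521, 0) = 3.521, max(-11.64, 0) = 0
Node 0 (S = 30): V_0 = e^(−0.06)·[0.5602·3.5208 + 0.4398·0.0000] = 1.8575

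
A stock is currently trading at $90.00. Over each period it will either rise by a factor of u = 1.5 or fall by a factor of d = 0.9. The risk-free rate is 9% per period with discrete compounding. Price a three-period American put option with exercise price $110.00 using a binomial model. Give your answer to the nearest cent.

$20.00

Risk-neutral probability p = (1 + 0.09 − 0.9)/(1.5 − 0.9) = 0.1900/0.6000 = 0.3167
Terminal stock prices: S_uuu = 303.8, S_uud = 182.2, S_udd = 109.4, S_ddd = 65.61
Terminal payoffs (K − S): max(-193.8, 0) = 0, max(-72.25, 0) = 0, max(0.65, 0) = 0.65, max(44.39, 0) = 44.39
Node uu (S = 202.5): continuation = 1/1.09·[0.3167·0.0000 + 0.6833·0.0000] = 0.0000; exercise value = 0.0000 ≤ continuation, so V_uu = 0.0000
Node ud (S = 121.5): continuation = 1/1.09·[0.3167·0.0000 + 0.6833·0.6500] = 0.4075; exercise value = 0.0000 ≤ continuation, so V_ud = 0.4075
Node dd (S = 72.9): continuation = 1/1.09·[0.3167·0.6500 + 0.6833·44.3900] = 28.0174; exercise value = 37.1000 > continuation, so V_dd = 37.1000 (exercise)
Node u (S = 135): continuation = 1/1.09·[0.3167·0.0000 + 0.6833·0.4075] = 0.2555; exercise value = 0.0000 ≤ continuation, so V_u = 0.2555
Node d (S = 81): continuation = 1/1.09·[0.3167·0.4075 + 0.6833·37.1000] = 23.3768; exercise value = 29.0000 > continuation, so V_d = 29.0000 (exercise)
Node 0 (S = 90): continuation = 1/1.09·[0.3167·0.2555 + 0.6833·29.0000] = 18.2546; exercise value = 20.0000 > continuation, so V_0 = 20.0000 (exercise)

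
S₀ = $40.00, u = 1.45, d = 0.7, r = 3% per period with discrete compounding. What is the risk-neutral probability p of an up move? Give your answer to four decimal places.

Risk-neutral probability p = (1 + 0.03 − 0.7)/(1.45 − 0.7) = 0.3300/0.7500 = 0.4400

p = 0.4400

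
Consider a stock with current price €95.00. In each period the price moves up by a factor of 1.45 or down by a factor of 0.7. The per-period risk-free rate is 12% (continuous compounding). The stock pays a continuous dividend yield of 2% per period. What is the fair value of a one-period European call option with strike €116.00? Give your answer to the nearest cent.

Per-period risk-free factor R = e^0.12 = 1.1275; dividend-adjusted growth = e^(0.12−0.02) = 1.1052.
Risk-neutral probability p = (1.1052 − 0.7)/(1.45 − 0.7) = 0.4052/0.7500 = 0.5402
Terminal stock prices: S_u = 137.8, S_d = 66.5
Terminal payoffs (S − K): max(21.75, 0) = 21.75, max(-49.5, 0) = 0
Node 0 (S = 95): V_0 = e^(−0.12)·[0.5402·21.7500 + 0.4598·0.0000] = 10.4213

€10.42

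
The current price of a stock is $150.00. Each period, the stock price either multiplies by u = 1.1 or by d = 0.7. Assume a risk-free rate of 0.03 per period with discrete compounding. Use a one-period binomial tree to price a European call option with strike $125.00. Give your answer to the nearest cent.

$32.04

Risk-neutral probability p = (1 + 0.03 − 0.7)/(1.1 − 0.7) = 0.3300/0.4000 = 0.8250
Terminal stock prices: S_u = 165, S_d = 105
Terminal payoffs (S − K): max(40, 0) = 40, max(-20, 0) = 0
Node 0 (S = 150): V_0 = 1/1.03·[0.8250·40.0000 + 0.1750·0.0000] = 32.0388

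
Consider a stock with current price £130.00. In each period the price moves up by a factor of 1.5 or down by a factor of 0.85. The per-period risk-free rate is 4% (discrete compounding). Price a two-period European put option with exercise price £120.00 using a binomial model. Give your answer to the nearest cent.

Risk-neutral probability p = (1 + 0.04 − 0.85)/(1.5 − 0.85) = 0.1900/0.6500 = 0.2923
Terminal stock prices: S_uu = 292.5, S_ud = 165.8, S_dd = 93.92
Terminal payoffs (K − S): max(-172.5, 0) = 0, max(-45.75, 0) = 0, max(26.08, 0) = 26.08
Node u (S = 195): V_u = 1/1.04·[0.2923·0.0000 + 0.7077·0.0000] = 0.0000
Node d (S = 110.5): V_d = 1/1.04·[0.2923·0.0000 + 0.7077·26.0750] = 17.7433
Node 0 (S = 130): V_0 = 1/1.04·[0.2923·0.0000 + 0.7077·17.7433] = 12.0739

£12.07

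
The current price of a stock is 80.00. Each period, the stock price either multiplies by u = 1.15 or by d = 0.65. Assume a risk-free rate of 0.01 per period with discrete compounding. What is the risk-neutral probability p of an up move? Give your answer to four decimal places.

p = 0.7200

Risk-neutral probability p = (1 + 0.01 − 0.65)/(1.15 − 0.65) = 0.3600/0.5000 = 0.7200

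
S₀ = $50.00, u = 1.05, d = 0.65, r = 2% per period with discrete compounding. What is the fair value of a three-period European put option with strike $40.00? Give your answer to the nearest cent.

Risk-neutral probability p = (1 + 0.02 − 0.65)/(1.05 − 0.65) = 0.3700/0.4000 = 0.9250
Terminal stock prices: S_uuu = 57.88, S_uud = 35.83, S_udd = 22.18, S_ddd = 13.73
Terminal payoffs (K − S): max(-17.88, 0) = 0, max(4.169, 0) = 4.169, max(17.82, 0) = 17.82, max(26.27, 0) = 26.27
Node uu (S = 55.12): V_uu = 1/1.02·[0.9250·0.0000 + 0.0750·4.1687] = 0.3065
Node ud (S = 34.12): V_ud = 1/1.02·[0.9250·4.1687 + 0.0750·17.8187] = 5.0907
Node dd (S = 21.13): V_dd = 1/1.02·[0.9250·17.8187 + 0.0750·26.2687] = 18.0907
Node u (S = 52.5): V_u = 1/1.02·[0.9250·0.3065 + 0.0750·5.0907] = 0.6523
Node d (S = 32.5): V_d = 1/1.02·[0.9250·5.0907 + 0.0750·18.0907] = 5.9468
Node 0 (S = 50): V_0 = 1/1.02·[0.9250·0.6523 + 0.0750·5.9468] = 1.0288

$1.03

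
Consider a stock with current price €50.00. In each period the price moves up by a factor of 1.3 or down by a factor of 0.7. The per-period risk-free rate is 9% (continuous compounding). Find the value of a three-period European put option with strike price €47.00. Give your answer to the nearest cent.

Risk-neutral probability p = (e^0.09 − 0.7)/(1.3 − 0.7) = 0.3942/0.6000 = 0.6570
Terminal stock prices: S_uuu = 109.9, S_uud = 59.15, S_udd = 31.85, S_ddd = 17.15
Terminal payoffs (K − S): max(-62.85, 0) = 0, max(-12.15, 0) = 0, max(15.15, 0) = 15.15, max(29.85, 0) = 29.85
Node uu (S = 84.5): V_uu = e^(−0.09)·[0.6570·0.0000 + 0.3430·0.0000] = 0.0000
Node ud (S = 45.5): V_ud = e^(−0.09)·[0.6570·0.0000 + 0.3430·15.1500] = 4.7498
Node dd (S = 24.5): V_dd = e^(−0.09)·[0.6570·15.1500 + 0.3430·29.8500] = 18.4548
Node u (S = 65): V_u = e^(−0.09)·[0.6570·0.0000 + 0.3430·4.7498] = 1.4891
Node d (S = 35): V_d = e^(−0.09)·[0.6570·4.7498 + 0.3430·18.4548] = 8.6377
Node 0 (S = 50): V_0 = e^(−0.09)·[0.6570·1.4891 + 0.3430·8.6377] = 3.6022

€3.60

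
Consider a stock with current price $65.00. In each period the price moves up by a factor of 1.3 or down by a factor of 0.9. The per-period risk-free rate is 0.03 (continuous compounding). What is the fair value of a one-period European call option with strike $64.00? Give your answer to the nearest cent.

Risk-neutral probability p = (e^0.03 − 0.9)/(1.3 − 0.9) = 0.1305/0.4000 = 0.3261
Terminal stock prices: S_u = 84.5, S_d = 58.5
Terminal payoffs (S − K): max(20.5, 0) = 20.5, max(-5.5, 0) = 0
Node 0 (S = 65): V_0 = e^(−0.03)·[0.3261·20.5000 + 0.6739·0.0000] = 6.4882

$6.49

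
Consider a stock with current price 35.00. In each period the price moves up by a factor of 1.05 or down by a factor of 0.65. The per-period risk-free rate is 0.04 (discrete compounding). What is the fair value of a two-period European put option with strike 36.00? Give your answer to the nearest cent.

Risk-neutral probability p = (1 + 0.04 − 0.65)/(1.05 − 0.65) = 0.3900/0.4000 = 0.9750
Terminal stock prices: S_uu = 38.59, S_ud = 23.89, S_dd = 14.79
Terminal payoffs (K − S): max(-2.587, 0) = 0, max(12.11, 0) = 12.11, max(21.21, 0) = 21.21
Node u (S = 36.75): V_u = 1/1.04·[0.9750·0.0000 + 0.0250·12.1125] = 0.2912
Node d (S = 22.75): V_d = 1/1.04·[0.9750·12.1125 + 0.0250·21.2125] = 11.8654
Node 0 (S = 35): V_0 = 1/1.04·[0.9750·0.2912 + 0.0250·11.8654] = 0.5582

0.56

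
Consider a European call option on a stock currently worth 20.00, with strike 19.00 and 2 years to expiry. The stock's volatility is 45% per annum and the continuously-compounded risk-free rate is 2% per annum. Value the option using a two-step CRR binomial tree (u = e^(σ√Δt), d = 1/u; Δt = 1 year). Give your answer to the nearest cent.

CRR parameters: u = e^(σ√Δt) = e^(0.45·√1) = 1.5683, d = 1/u = 0.6376
Per-period rate: rΔt = 0.02·1 = 0.02, so R = e^0.02 = 1.0202
Risk-neutral probability p = (e^0.02 − 0.6376)/(1.5683 − 0.6376) = 0.3826/0.9307 = 0.4111
Terminal stock prices: S_uu = 49.19, S_ud = 20, S_dd = 8.131
Terminal payoffs (S − K): max(30.19, 0) = 30.19, max(1, 0) = 1, max(-10.87, 0) = 0
Node u (S = 31.37): V_u = e^(−0.02)·[0.4111·30.1921 + 0.5889·1.0000] = 12.7425
Node d (S = 12.75): V_d = e^(−0.02)·[0.4111·1.0000 + 0.5889·0.0000] = 0.4029
Node 0 (S = 20): V_0 = e^(−0.02)·[0.4111·12.7425 + 0.5889·0.4029] = 5.3669

5.37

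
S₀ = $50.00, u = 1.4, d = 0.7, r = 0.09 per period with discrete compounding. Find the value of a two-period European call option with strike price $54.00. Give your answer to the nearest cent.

Risk-neutral probability p = (1 + 0.09 − 0.7)/(1.4 − 0.7) = 0.3900/0.7000 = 0.5571
Terminal stock prices: S_uu = 98, S_ud = 49, S_dd = 24.5
Terminal payoffs (S − K): max(44, 0) = 44, max(-5, 0) = 0, max(-29.5, 0) = 0
Node u (S = 70): V_u = 1/1.09·[0.5571·44.0000 + 0.4429·0.0000] = 22.4902
Node d (S = 35): V_d = 1/1.09·[0.5571·0.0000 + 0.4429·0.0000] = 0.0000
Node 0 (S = 50): V_0 = 1/1.09·[0.5571·22.4902 + 0.4429·0.0000] = 11.4956

$11.50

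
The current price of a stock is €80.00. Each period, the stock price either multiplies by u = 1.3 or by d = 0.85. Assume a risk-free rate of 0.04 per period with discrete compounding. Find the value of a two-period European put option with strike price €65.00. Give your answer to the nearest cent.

€2.22

Risk-neutral probability p = (1 + 0.04 − 0.85)/(1.3 − 0.85) = 0.1900/0.4500 = 0.4222
Terminal stock prices: S_uu = 135.2, S_ud = 88.4, S_dd = 57.8
Terminal payoffs (K − S): max(-70.2, 0) = 0, max(-23.4, 0) = 0, max(7.2, 0) = 7.2
Node u (S = 104): V_u = 1/1.04·[0.4222·0.0000 + 0.5778·0.0000] = 0.0000
Node d (S = 68): V_d = 1/1.04·[0.4222·0.0000 + 0.5778·7.2000] = 4.0000
Node 0 (S = 80): V_0 = 1/1.04·[0.4222·0.0000 + 0.5778·4.0000] = 2.2222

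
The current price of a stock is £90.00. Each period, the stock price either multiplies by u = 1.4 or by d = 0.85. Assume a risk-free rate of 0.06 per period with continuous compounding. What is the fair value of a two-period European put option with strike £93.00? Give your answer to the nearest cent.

Risk-neutral probability p = (e^0.06 − 0.85)/(1.4 − 0.85) = 0.2118/0.5500 = 0.3852
Terminal stock prices: S_uu = 176.4, S_ud = 107.1, S_dd = 65.02
Terminal payoffs (K − S): max(-83.4, 0) = 0, max(-14.1, 0) = 0, max(27.98, 0) = 27.98
Node u (S = 126): V_u = e^(−0.06)·[0.3852·0.0000 + 0.6148·0.0000] = 0.0000
Node d (S = 76.5): V_d = e^(−0.06)·[0.3852·0.0000 + 0.6148·27.9750] = 16.1986
Node 0 (S = 90): V_0 = e^(−0.06)·[0.3852·0.0000 + 0.6148·16.1986] = 9.3796

£9.38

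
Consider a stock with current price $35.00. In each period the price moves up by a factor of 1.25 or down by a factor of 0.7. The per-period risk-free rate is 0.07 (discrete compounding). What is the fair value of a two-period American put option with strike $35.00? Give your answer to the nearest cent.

$4.05

Risk-neutral probability p = (1 + 0.07 − 0.7)/(1.25 − 0.7) = 0.3700/0.5500 = 0.6727
Terminal stock prices: S_uu = 54.69, S_ud = 30.62, S_dd = 17.15
Terminal payoffs (K − S): max(-19.69, 0) = 0, max(4.375, 0) = 4.375, max(17.85, 0) = 17.85
Node u (S = 43.75): continuation = 1/1.07·[0.6727·0.0000 + 0.3273·4.3750] = 1.3381; exercise value = 0.0000 ≤ continuation, so V_u = 1.3381
Node d (S = 24.5): continuation = 1/1.07·[0.6727·4.3750 + 0.3273·17.8500] = 8.2103; exercise value = 10.5000 > continuation, so V_d = 10.5000 (exercise)
Node 0 (S = 35): continuation = 1/1.07·[0.6727·1.3381 + 0.3273·10.5000] = 4.0529; exercise value = 0.0000 ≤ continuation, so V_0 = 4.0529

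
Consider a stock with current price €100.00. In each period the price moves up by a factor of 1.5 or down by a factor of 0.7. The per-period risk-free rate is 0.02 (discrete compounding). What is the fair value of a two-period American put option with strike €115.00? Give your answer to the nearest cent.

€28.78

Risk-neutral probability p = (1 + 0.02 − 0.7)/(1.5 − 0.7) = 0.3200/0.8000 = 0.4000
Terminal stock prices: S_uu = 225, S_ud = 105, S_dd = 49
Terminal payoffs (K − S): max(-110, 0) = 0, max(10, 0) = 10, max(66, 0) = 66
Node u (S = 150): continuation = 1/1.02·[0.4000·0.0000 + 0.6000·10.0000] = 5.8824; exercise value = 0.0000 ≤ continuation, so V_u = 5.8824
Node d (S = 70): continuation = 1/1.02·[0.4000·10.0000 + 0.6000·66.0000] = 42.7451; exercise value = 45.0000 > continuation, so V_d = 45.0000 (exercise)
Node 0 (S = 100): continuation = 1/1.02·[0.4000·5.8824 + 0.6000·45.0000] = 28.7774; exercise value = 15.0000 ≤ continuation, so V_0 = 28.7774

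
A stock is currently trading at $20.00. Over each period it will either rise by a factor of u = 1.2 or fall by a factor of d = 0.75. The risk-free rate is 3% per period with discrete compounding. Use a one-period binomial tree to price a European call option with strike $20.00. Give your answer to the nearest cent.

$2.42

Risk-neutral probability p = (1 + 0.03 − 0.75)/(1.2 − 0.75) = 0.2800/0.4500 = 0.6222
Terminal stock prices: S_u = 24, S_d = 15
Terminal payoffs (S − K): max(4, 0) = 4, max(-5, 0) = 0
Node 0 (S = 20): V_0 = 1/1.03·[0.6222·4.0000 + 0.3778·0.0000] = 2.4164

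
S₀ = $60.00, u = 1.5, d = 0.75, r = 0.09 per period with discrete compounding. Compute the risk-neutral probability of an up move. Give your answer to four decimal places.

p = 0.4533

Risk-neutral probability p = (1 + 0.09 − 0.75)/(1.5 − 0.75) = 0.3400/0.7500 = 0.4533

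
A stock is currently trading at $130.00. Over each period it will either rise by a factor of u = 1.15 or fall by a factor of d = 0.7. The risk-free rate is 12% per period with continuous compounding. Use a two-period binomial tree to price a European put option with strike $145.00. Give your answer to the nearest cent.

Risk-neutral probability p = (e^0.12 − 0.7)/(1.15 − 0.7) = 0.4275/0.4500 = 0.9500
Terminal stock prices: S_uu = 171.9, S_ud = 104.6, S_dd = 63.7
Terminal payoffs (K − S): max(-26.92, 0) = 0, max(40.35, 0) = 40.35, max(81.3, 0) = 81.3
Node u (S = 149.5): V_u = e^(−0.12)·[0.9500·0.0000 + 0.0500·40.3500] = 1.7896
Node d (S = 91): V_d = e^(−0.12)·[0.9500·40.3500 + 0.0500·81.3000] = 37.6035
Node 0 (S = 130): V_0 = e^(−0.12)·[0.9500·1.7896 + 0.0500·37.6035] = 3.1757

$3.18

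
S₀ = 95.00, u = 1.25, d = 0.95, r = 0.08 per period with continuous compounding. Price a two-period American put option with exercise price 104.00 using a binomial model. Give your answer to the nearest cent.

Risk-neutral probability p = (e^0.08 − 0.95)/(1.25 − 0.95) = 0.1333/0.3000 = 0.4443
Terminal stock prices: S_uu = 148.4, S_ud = 112.8, S_dd = 85.74
Terminal payoffs (K − S): max(-44.44, 0) = 0, max(-8.812, 0) = 0, max(18.26, 0) = 18.26
Node u (S = 118.8): continuation = e^(−0.08)·[0.4443·0.0000 + 0.5557·0.0000] = 0.0000; exercise value = 0.0000 ≤ continuation, so V_u = 0.0000
Node d (S = 90.25): continuation = e^(−0.08)·[0.4443·0.0000 + 0.5557·18.2625] = 9.3684; exercise value = 13.7500 > continuation, so V_d = 13.7500 (exercise)
Node 0 (S = 95): continuation = e^(−0.08)·[0.4443·0.0000 + 0.5557·13.7500] = 7.0535; exercise value = 9.0000 > continuation, so V_0 = 9.0000 (exercise)

9.00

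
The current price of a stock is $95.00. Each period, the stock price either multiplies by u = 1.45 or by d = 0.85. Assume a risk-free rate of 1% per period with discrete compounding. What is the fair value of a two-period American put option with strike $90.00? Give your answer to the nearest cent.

Risk-neutral probability p = (1 + 0.01 − 0.85)/(1.45 − 0.85) = 0.1600/0.6000 = 0.2667
Terminal stock prices: S_uu = 199.7, S_ud = 117.1, S_dd = 68.64
Terminal payoffs (K − S): max(-109.7, 0) = 0, max(-27.09, 0) = 0, max(21.36, 0) = 21.36
Node u (S = 137.8): continuation = 1/1.01·[0.2667·0.0000 + 0.7333·0.0000] = 0.0000; exercise value = 0.0000 ≤ continuation, so V_u = 0.0000
Node d (S = 80.75): continuation = 1/1.01·[0.2667·0.0000 + 0.7333·21.3625] = 15.5107; exercise value = 9.2500 ≤ continuation, so V_d = 15.5107
Node 0 (S = 95): continuation = 1/1.01·[0.2667·0.0000 + 0.7333·15.5107] = 11.2619; exercise value = 0.0000 ≤ continuation, so V_0 = 11.2619

$11.26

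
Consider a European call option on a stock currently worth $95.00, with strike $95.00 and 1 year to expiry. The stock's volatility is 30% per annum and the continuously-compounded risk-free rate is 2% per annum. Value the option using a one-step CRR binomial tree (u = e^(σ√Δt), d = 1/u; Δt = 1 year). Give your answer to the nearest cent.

CRR parameters: u = e^(σ√Δt) = e^(0.3·√1) = 1.3499, d = 1/u = 0.7408
Per-period rate: rΔt = 0.02·1 = 0.02, so R = e^0.02 = 1.0202
Risk-neutral probability p = (e^0.02 − 0.7408)/(1.3499 − 0.7408) = 0.2794/0.6090 = 0.4587
Terminal stock prices: S_u = 128.2, S_d = 70.38
Terminal payoffs (S − K): max(33.24, 0) = 33.24, max(-24.62, 0) = 0
Node 0 (S = 95): V_0 = e^(−0.02)·[0.4587·33.2366 + 0.5413·0.0000] = 14.9446

$14.94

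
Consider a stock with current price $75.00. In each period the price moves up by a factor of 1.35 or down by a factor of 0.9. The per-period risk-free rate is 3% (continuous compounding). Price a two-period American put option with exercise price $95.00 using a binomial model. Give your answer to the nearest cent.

$20.00

Risk-neutral probability p = (e^0.03 − 0.9)/(1.35 − 0.9) = 0.1305/0.4500 = 0.2899
Terminal stock prices: S_uu = 136.7, S_ud = 91.12, S_dd = 60.75
Terminal payoffs (K − S): max(-41.69, 0) = 0, max(3.875, 0) = 3.875, max(34.25, 0) = 34.25
Node u (S = 101.2): continuation = e^(−0.03)·[0.2899·0.0000 + 0.7101·3.8750] = 2.6703; exercise value = 0.0000 ≤ continuation, so V_u = 2.6703
Node d (S = 67.5): continuation = e^(−0.03)·[0.2899·3.8750 + 0.7101·34.2500] = 24.6923; exercise value = 27.5000 > continuation, so V_d = 27.5000 (exercise)
Node 0 (S = 75): continuation = e^(−0.03)·[0.2899·2.6703 + 0.7101·27.5000] = 19.7019; exercise value = 20.0000 > continuation, so V_0 = 20.0000 (exercise)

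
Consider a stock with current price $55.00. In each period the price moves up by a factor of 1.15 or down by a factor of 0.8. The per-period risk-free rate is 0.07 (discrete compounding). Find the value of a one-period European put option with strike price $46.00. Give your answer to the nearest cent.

Risk-neutral probability p = (1 + 0.07 − 0.8)/(1.15 − 0.8) = 0.2700/0.3500 = 0.7714
Terminal stock prices: S_u = 63.25, S_d = 44
Terminal payoffs (K − S): max(-17.25, 0) = 0, max(2, 0) = 2
Node 0 (S = 55): V_0 = 1/1.07·[0.7714·0.0000 + 0.2286·2.0000] = 0.4272

$0.43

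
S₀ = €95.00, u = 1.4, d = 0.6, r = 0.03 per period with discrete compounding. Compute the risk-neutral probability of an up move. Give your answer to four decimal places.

p = 0.5375

Risk-neutral probability p = (1 + 0.03 − 0.6)/(1.4 − 0.6) = 0.4300/0.8000 = 0.5375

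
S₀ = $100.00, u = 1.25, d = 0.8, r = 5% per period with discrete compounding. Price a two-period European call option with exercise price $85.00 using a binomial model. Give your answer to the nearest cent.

$26.66

Risk-neutral probability p = (1 + 0.05 − 0.8)/(1.25 − 0.8) = 0.2500/0.4500 = 0.5556
Terminal stock prices: S_uu = 156.2, S_ud = 100, S_dd = 64
Terminal payoffs (S − K): max(71.25, 0) = 71.25, max(15, 0) = 15, max(-21, 0) = 0
Node u (S = 125): V_u = 1/1.05·[0.5556·71.2500 + 0.4444·15.0000] = 44.0476
Node d (S = 80): V_d = 1/1.05·[0.5556·15.0000 + 0.4444·0.0000] = 7.9365
Node 0 (S = 100): V_0 = 1/1.05·[0.5556·44.0476 + 0.4444·7.9365] = 26.6650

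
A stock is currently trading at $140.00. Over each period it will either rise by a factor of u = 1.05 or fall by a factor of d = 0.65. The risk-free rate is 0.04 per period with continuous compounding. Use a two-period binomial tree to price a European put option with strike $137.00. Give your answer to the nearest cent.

$1.76

Risk-neutral probability p = (e^0.04 − 0.65)/(1.05 − 0.65) = 0.3908/0.4000 = 0.9770
Terminal stock prices: S_uu = 154.3, S_ud = 95.55, S_dd = 59.15
Terminal payoffs (K − S): max(-17.35, 0) = 0, max(41.45, 0) = 41.45, max(77.85, 0) = 77.85
Node u (S = 147): V_u = e^(−0.04)·[0.9770·0.0000 + 0.0230·41.4500] = 0.9149
Node d (S = 91): V_d = e^(−0.04)·[0.9770·41.4500 + 0.0230·77.8500] = 40.6282
Node 0 (S = 140): V_0 = e^(−0.04)·[0.9770·0.9149 + 0.0230·40.6282] = 1.7556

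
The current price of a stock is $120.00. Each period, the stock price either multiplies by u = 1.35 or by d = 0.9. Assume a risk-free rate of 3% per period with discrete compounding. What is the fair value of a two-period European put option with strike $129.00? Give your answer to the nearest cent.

$15.16

Risk-neutral probability p = (1 + 0.03 − 0.9)/(1.35 − 0.9) = 0.1300/0.4500 = 0.2889
Terminal stock prices: S_uu = 218.7, S_ud = 145.8, S_dd = 97.2
Terminal payoffs (K − S): max(-89.7, 0) = 0, max(-16.8, 0) = 0, max(31.8, 0) = 31.8
Node u (S = 162): V_u = 1/1.03·[0.2889·0.0000 + 0.7111·0.0000] = 0.0000
Node d (S = 108): V_d = 1/1.03·[0.2889·0.0000 + 0.7111·31.8000] = 21.9547
Node 0 (S = 120): V_0 = 1/1.03·[0.2889·0.0000 + 0.7111·21.9547] = 15.1575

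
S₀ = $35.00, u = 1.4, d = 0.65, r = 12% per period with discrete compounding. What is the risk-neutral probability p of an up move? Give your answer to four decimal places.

Risk-neutral probability p = (1 + 0.12 − 0.65)/(1.4 − 0.65) = 0.4700/0.7500 = 0.6267

p = 0.6267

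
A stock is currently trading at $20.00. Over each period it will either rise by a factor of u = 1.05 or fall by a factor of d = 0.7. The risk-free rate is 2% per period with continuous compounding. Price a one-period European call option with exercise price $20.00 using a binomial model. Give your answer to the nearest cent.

$0.90

Risk-neutral probability p = (e^0.02 − 0.7)/(1.05 − 0.7) = 0.3202/0.3500 = 0.9149
Terminal stock prices: S_u = 21, S_d = 14
Terminal payoffs (S − K): max(1, 0) = 1, max(-6, 0) = 0
Node 0 (S = 20): V_0 = e^(−0.02)·[0.9149·1.0000 + 0.0851·0.0000] = 0.8967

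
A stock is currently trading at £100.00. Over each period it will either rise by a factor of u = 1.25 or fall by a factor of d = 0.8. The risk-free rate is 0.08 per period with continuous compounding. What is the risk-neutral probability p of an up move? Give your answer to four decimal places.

p = 0.6295

Risk-neutral probability p = (e^0.08 − 0.8)/(1.25 − 0.8) = 0.2833/0.4500 = 0.6295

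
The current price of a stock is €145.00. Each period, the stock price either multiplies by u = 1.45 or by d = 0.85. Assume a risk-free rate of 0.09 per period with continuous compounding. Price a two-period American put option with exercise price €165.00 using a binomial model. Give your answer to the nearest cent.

€22.63

Risk-neutral probability p = (e^0.09 − 0.85)/(1.45 − 0.85) = 0.2442/0.6000 = 0.4070
Terminal stock prices: S_uu = 304.9, S_ud = 178.7, S_dd = 104.8
Terminal payoffs (K − S): max(-139.9, 0) = 0, max(-13.71, 0) = 0, max(60.24, 0) = 60.24
Node u (S = 210.2): continuation = e^(−0.09)·[0.4070·0.0000 + 0.5930·0.0000] = 0.0000; exercise value = 0.0000 ≤ continuation, so V_u = 0.0000
Node d (S = 123.2): continuation = e^(−0.09)·[0.4070·0.0000 + 0.5930·60.2375] = 32.6487; exercise value = 41.7500 > continuation, so V_d = 41.7500 (exercise)
Node 0 (S = 145): continuation = e^(−0.09)·[0.4070·0.0000 + 0.5930·41.7500] = 22.6285; exercise value = 20.0000 ≤ continuation, so V_0 = 22.6285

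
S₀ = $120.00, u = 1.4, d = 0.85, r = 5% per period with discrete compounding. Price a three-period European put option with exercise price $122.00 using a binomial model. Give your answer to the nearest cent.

$10.99

Risk-neutral probability p = (1 + 0.05 − 0.85)/(1.4 − 0.85) = 0.2000/0.5500 = 0.3636
Terminal stock prices: S_uuu = 329.3, S_uud = 199.9, S_udd = 121.4, S_ddd = 73.69
Terminal payoffs (K − S): max(-207.3, 0) = 0, max(-77.92, 0) = 0, max(0.62, 0) = 0.62, max(48.31, 0) = 48.31
Node uu (S = 235.2): V_uu = 1/1.05·[0.3636·0.0000 + 0.6364·0.0000] = 0.0000
Node ud (S = 142.8): V_ud = 1/1.05·[0.3636·0.0000 + 0.6364·0.6200] = 0.3758
Node dd (S = 86.7): V_dd = 1/1.05·[0.3636·0.6200 + 0.6364·48.3050] = 29.4905
Node u (S = 168): V_u = 1/1.05·[0.3636·0.0000 + 0.6364·0.3758] = 0.2277
Node d (S = 102): V_d = 1/1.05·[0.3636·0.3758 + 0.6364·29.4905] = 18.0031
Node 0 (S = 120): V_0 = 1/1.05·[0.3636·0.2277 + 0.6364·18.0031] = 10.9899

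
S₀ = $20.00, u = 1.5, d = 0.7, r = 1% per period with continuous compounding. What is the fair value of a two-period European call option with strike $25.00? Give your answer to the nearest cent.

Risk-neutral probability p = (e^0.01 − 0.7)/(1.5 − 0.7) = 0.3101/0.8000 = 0.3876
Terminal stock prices: S_uu = 45, S_ud = 21, S_dd = 9.8
Terminal payoffs (S − K): max(20, 0) = 20, max(-4, 0) = 0, max(-15.2, 0) = 0
Node u (S = 30): V_u = e^(−0.01)·[0.3876·20.0000 + 0.6124·0.0000] = 7.6741
Node d (S = 14): V_d = e^(−0.01)·[0.3876·0.0000 + 0.6124·0.0000] = 0.0000
Node 0 (S = 20): V_0 = e^(−0.01)·[0.3876·7.6741 + 0.6124·0.0000] = 2.9446

$2.94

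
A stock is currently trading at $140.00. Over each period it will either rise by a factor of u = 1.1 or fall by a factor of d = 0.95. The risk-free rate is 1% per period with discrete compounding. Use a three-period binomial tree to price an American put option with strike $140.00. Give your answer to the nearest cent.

$5.10

Risk-neutral probability p = (1 + 0.01 − 0.95)/(1.1 − 0.95) = 0.0600/0.1500 = 0.4000
Terminal stock prices: S_uuu = 186.3, S_uud = 160.9, S_udd = 139, S_ddd = 120
Terminal payoffs (K − S): max(-46.34, 0) = 0, max(-20.93, 0) = 0, max(1.015, 0) = 1.015, max(19.97, 0) = 19.97
Node uu (S = 169.4): continuation = 1/1.01·[0.4000·0.0000 + 0.6000·0.0000] = 0.0000; exercise value = 0.0000 ≤ continuation, so V_uu = 0.0000
Node ud (S = 146.3): continuation = 1/1.01·[0.4000·0.0000 + 0.6000·1.0150] = 0.6030; exercise value = 0.0000 ≤ continuation, so V_ud = 0.6030
Node dd (S = 126.3): continuation = 1/1.01·[0.4000·1.0150 + 0.6000·19.9675] = 12.2639; exercise value = 13.6500 > continuation, so V_dd = 13.6500 (exercise)
Node u (S = 154): continuation = 1/1.01·[0.4000·0.0000 + 0.6000·0.6030] = 0.3582; exercise value = 0.0000 ≤ continuation, so V_u = 0.3582
Node d (S = 133): continuation = 1/1.01·[0.4000·0.6030 + 0.6000·13.6500] = 8.3477; exercise value = 7.0000 ≤ continuation, so V_d = 8.3477
Node 0 (S = 140): continuation = 1/1.01·[0.4000·0.3582 + 0.6000·8.3477] = 5.1009; exercise value = 0.0000 ≤ continuation, so V_0 = 5.1009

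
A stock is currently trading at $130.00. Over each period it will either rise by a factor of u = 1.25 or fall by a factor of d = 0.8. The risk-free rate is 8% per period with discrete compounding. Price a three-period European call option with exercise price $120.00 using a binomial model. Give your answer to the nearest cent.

Risk-neutral probability p = (1 + 0.08 − 0.8)/(1.25 − 0.8) = 0.2800/0.4500 = 0.6222
Terminal stock prices: S_uuu = 253.9, S_uud = 162.5, S_udd = 104, S_ddd = 66.56
Terminal payoffs (S − K): max(133.9, 0) = 133.9, max(42.5, 0) = 42.5, max(-16, 0) = 0, max(-53.44, 0) = 0
Node uu (S = 203.1): V_uu = 1/1.08·[0.6222·133.9062 + 0.3778·42.5000] = 92.0139
Node ud (S = 130): V_ud = 1/1.08·[0.6222·42.5000 + 0.3778·0.0000] = 24.4856
Node dd (S = 83.2): V_dd = 1/1.08·[0.6222·0.0000 + 0.3778·0.0000] = 0.0000
Node u (S = 162.5): V_u = 1/1.08·[0.6222·92.0139 + 0.3778·24.4856] = 61.5770
Node d (S = 104): V_d = 1/1.08·[0.6222·24.4856 + 0.3778·0.0000] = 14.1069
Node 0 (S = 130): V_0 = 1/1.08·[0.6222·61.5770 + 0.3778·14.1069] = 40.4110

$40.41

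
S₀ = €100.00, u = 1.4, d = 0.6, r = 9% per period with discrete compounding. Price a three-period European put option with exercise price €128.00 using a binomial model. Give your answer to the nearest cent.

Risk-neutral probability p = (1 + 0.09 − 0.6)/(1.4 − 0.6) = 0.4900/0.8000 = 0.6125
Terminal stock prices: S_uuu = 274.4, S_uud = 117.6, S_udd = 50.4, S_ddd = 21.6
Terminal payoffs (K − S): max(-146.4, 0) = 0, max(10.4, 0) = 10.4, max(77.6, 0) = 77.6, max(106.4, 0) = 106.4
Node uu (S = 196): V_uu = 1/1.09·[0.6125·0.0000 + 0.3875·10.4000] = 3.6972
Node ud (S = 84): V_ud = 1/1.09·[0.6125·10.4000 + 0.3875·77.6000] = 33.4312
Node dd (S = 36): V_dd = 1/1.09·[0.6125·77.6000 + 0.3875·106.4000] = 81.4312
Node u (S = 140): V_u = 1/1.09·[0.6125·3.6972 + 0.3875·33.4312] = 13.9625
Node d (S = 60): V_d = 1/1.09·[0.6125·33.4312 + 0.3875·81.4312] = 47.7350
Node 0 (S = 100): V_0 = 1/1.09·[0.6125·13.9625 + 0.3875·47.7350] = 24.8159

€24.82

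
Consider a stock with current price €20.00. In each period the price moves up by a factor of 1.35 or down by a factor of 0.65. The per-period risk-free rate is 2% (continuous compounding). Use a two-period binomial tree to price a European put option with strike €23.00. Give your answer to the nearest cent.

Risk-neutral probability p = (e^0.02 − 0.65)/(1.35 − 0.65) = 0.3702/0.7000 = 0.5289
Terminal stock prices: S_uu = 36.45, S_ud = 17.55, S_dd = 8.45
Terminal payoffs (K − S): max(-13.45, 0) = 0, max(5.45, 0) = 5.45, max(14.55, 0) = 14.55
Node u (S = 27): V_u = e^(−0.02)·[0.5289·0.0000 + 0.4711·5.4500] = 2.5169
Node d (S = 13): V_d = e^(−0.02)·[0.5289·5.4500 + 0.4711·14.5500] = 9.5446
Node 0 (S = 20): V_0 = e^(−0.02)·[0.5289·2.5169 + 0.4711·9.5446] = 5.7125

€5.71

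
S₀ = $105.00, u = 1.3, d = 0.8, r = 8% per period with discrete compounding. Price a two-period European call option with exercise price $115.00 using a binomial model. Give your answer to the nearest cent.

$16.79

Risk-neutral probability p = (1 + 0.08 − 0.8)/(1.3 − 0.8) = 0.2800/0.5000 = 0.5600
Terminal stock prices: S_uu = 177.5, S_ud = 109.2, S_dd = 67.2
Terminal payoffs (S − K): max(62.45, 0) = 62.45, max(-5.8, 0) = 0, max(-47.8, 0) = 0
Node u (S = 136.5): V_u = 1/1.08·[0.5600·62.4500 + 0.4400·0.0000] = 32.3815
Node d (S = 84): V_d = 1/1.08·[0.5600·0.0000 + 0.4400·0.0000] = 0.0000
Node 0 (S = 105): V_0 = 1/1.08·[0.5600·32.3815 + 0.4400·0.0000] = 16.7904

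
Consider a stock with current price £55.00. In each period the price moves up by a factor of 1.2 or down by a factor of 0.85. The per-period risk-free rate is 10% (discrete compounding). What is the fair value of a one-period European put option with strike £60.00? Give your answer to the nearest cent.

Risk-neutral probability p = (1 + 0.1 − 0.85)/(1.2 − 0.85) = 0.2500/0.3500 = 0.7143
Terminal stock prices: S_u = 66, S_d = 46.75
Terminal payoffs (K − S): max(-6, 0) = 0, max(13.25, 0) = 13.25
Node 0 (S = 55): V_0 = 1/1.1·[0.7143·0.0000 + 0.2857·13.2500] = 3.4416

£3.44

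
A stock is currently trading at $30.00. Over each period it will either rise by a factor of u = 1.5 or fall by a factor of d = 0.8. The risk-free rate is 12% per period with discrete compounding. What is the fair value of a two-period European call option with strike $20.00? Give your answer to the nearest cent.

Risk-neutral probability p = (1 + 0.12 − 0.8)/(1.5 − 0.8) = 0.3200/0.7000 = 0.4571
Terminal stock prices: S_uu = 67.5, S_ud = 36, S_dd = 19.2
Terminal payoffs (S − K): max(47.5, 0) = 47.5, max(16, 0) = 16, max(-0.8, 0) = 0
Node u (S = 45): V_u = 1/1.12·[0.4571·47.5000 + 0.5429·16.0000] = 27.1429
Node d (S = 24): V_d = 1/1.12·[0.4571·16.0000 + 0.5429·0.0000] = 6.5306
Node 0 (S = 30): V_0 = 1/1.12·[0.4571·27.1429 + 0.5429·6.5306] = 14.2441

$14.24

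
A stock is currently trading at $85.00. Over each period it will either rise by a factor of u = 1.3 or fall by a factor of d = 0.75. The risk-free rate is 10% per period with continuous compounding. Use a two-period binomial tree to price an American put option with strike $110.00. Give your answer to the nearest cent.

Risk-neutral probability p = (e^0.1 − 0.75)/(1.3 − 0.75) = 0.3552/0.5500 = 0.6458
Terminal stock prices: S_uu = 143.7, S_ud = 82.88, S_dd = 47.81
Terminal payoffs (K − S): max(-33.65, 0) = 0, max(27.12, 0) = 27.12, max(62.19, 0) = 62.19
Node u (S = 110.5): continuation = e^(−0.1)·[0.6458·0.0000 + 0.3542·27.1250] = 8.6942; exercise value = 0.0000 ≤ continuation, so V_u = 8.6942
Node d (S = 63.75): continuation = e^(−0.1)·[0.6458·27.1250 + 0.3542·62.1875] = 35.7821; exercise value = 46.2500 > continuation, so V_d = 46.2500 (exercise)
Node 0 (S = 85): continuation = e^(−0.1)·[0.6458·8.6942 + 0.3542·46.2500] = 19.9044; exercise value = 25.0000 > continuation, so V_0 = 25.0000 (exercise)

$25.00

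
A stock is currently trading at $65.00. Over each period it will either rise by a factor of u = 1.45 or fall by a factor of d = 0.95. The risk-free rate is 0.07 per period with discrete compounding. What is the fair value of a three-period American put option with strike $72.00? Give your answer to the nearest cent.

$7.28

Risk-neutral probability p = (1 + 0.07 − 0.95)/(1.45 − 0.95) = 0.1200/0.5000 = 0.2400
Terminal stock prices: S_uuu = 198.2, S_uud = 129.8, S_udd = 85.06, S_ddd = 55.73
Terminal payoffs (K − S): max(-126.2, 0) = 0, max(-57.83, 0) = 0, max(-13.06, 0) = 0, max(16.27, 0) = 16.27
Node uu (S = 136.7): continuation = 1/1.07·[0.2400·0.0000 + 0.7600·0.0000] = 0.0000; exercise value = 0.0000 ≤ continuation, so V_uu = 0.0000
Node ud (S = 89.54): continuation = 1/1.07·[0.2400·0.0000 + 0.7600·0.0000] = 0.0000; exercise value = 0.0000 ≤ continuation, so V_ud = 0.0000
Node dd (S = 58.66): continuation = 1/1.07·[0.2400·0.0000 + 0.7600·16.2706] = 11.5567; exercise value = 13.3375 > continuation, so V_dd = 13.3375 (exercise)
Node u (S = 94.25): continuation = 1/1.07·[0.2400·0.0000 + 0.7600·0.0000] = 0.0000; exercise value = 0.0000 ≤ continuation, so V_u = 0.0000
Node d (S = 61.75): continuation = 1/1.07·[0.2400·0.0000 + 0.7600·13.3375] = 9.4734; exercise value = 10.2500 > continuation, so V_d = 10.2500 (exercise)
Node 0 (S = 65): continuation = 1/1.07·[0.2400·0.0000 + 0.7600·10.2500] = 7.2804; exercise value = 7.0000 ≤ continuation, so V_0 = 7.2804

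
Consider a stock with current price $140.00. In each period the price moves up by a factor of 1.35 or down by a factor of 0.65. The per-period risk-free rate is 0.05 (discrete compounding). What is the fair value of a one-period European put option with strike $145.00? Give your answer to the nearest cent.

$22.04

Risk-neutral probability p = (1 + 0.05 − 0.65)/(1.35 − 0.65) = 0.4000/0.7000 = 0.5714
Terminal stock prices: S_u = 189, S_d = 91
Terminal payoffs (K − S): max(-44, 0) = 0, max(54, 0) = 54
Node 0 (S = 140): V_0 = 1/1.05·[0.5714·0.0000 + 0.4286·54.0000] = 22.0408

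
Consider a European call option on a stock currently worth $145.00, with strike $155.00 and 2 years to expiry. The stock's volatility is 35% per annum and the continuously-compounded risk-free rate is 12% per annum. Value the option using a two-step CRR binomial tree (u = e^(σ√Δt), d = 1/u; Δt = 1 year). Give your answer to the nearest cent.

$37.75

CRR parameters: u = e^(σ√Δt) = e^(0.35·√1) = 1.4191, d = 1/u = 0.7047
Per-period rate: rΔt = 0.12·1 = 0.12, so R = e^0.12 = 1.1275
Risk-neutral probability p = (e^0.12 − 0.7047)/(1.4191 − 0.7047) = 0.4228/0.7144 = 0.5919
Terminal stock prices: S_uu = 292, S_ud = 145, S_dd = 72
Terminal payoffs (S − K): max(137, 0) = 137, max(-10, 0) = 0, max(-83, 0) = 0
Node u (S = 205.8): V_u = e^(−0.12)·[0.5919·136.9941 + 0.4081·0.0000] = 71.9121
Node d (S = 102.2): V_d = e^(−0.12)·[0.5919·0.0000 + 0.4081·0.0000] = 0.0000
Node 0 (S = 145): V_0 = e^(−0.12)·[0.5919·71.9121 + 0.4081·0.0000] = 37.7486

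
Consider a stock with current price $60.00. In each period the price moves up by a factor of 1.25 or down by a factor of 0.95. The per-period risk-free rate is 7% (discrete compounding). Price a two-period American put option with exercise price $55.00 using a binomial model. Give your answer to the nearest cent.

Risk-neutral probability p = (1 + 0.07 − 0.95)/(1.25 − 0.95) = 0.1200/0.3000 = 0.4000
Terminal stock prices: S_uu = 93.75, S_ud = 71.25, S_dd = 54.15
Terminal payoffs (K − S): max(-38.75, 0) = 0, max(-16.25, 0) = 0, max(0.85, 0) = 0.85
Node u (S = 75): continuation = 1/1.07·[0.4000·0.0000 + 0.6000·0.0000] = 0.0000; exercise value = 0.0000 ≤ continuation, so V_u = 0.0000
Node d (S = 57): continuation = 1/1.07·[0.4000·0.0000 + 0.6000·0.8500] = 0.4766; exercise value = 0.0000 ≤ continuation, so V_d = 0.4766
Node 0 (S = 60): continuation = 1/1.07·[0.4000·0.0000 + 0.6000·0.4766] = 0.2673; exercise value = 0.0000 ≤ continuation, so V_0 = 0.2673

$0.27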